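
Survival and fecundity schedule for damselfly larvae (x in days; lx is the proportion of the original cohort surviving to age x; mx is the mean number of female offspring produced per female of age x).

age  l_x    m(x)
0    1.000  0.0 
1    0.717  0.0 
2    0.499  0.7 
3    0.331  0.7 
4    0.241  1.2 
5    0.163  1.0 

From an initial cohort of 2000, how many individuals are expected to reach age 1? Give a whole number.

Expected survivors = N0 · l_1 = 2000 × 0.717 = 1434 → 1434

1434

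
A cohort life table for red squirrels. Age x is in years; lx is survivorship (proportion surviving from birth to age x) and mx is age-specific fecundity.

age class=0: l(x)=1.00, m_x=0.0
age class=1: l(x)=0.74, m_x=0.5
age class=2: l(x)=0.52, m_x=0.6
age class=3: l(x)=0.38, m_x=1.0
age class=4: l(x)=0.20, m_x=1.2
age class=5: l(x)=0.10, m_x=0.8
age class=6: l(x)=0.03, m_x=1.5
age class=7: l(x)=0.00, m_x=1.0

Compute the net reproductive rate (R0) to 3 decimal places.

lx·mx by age: 0, 0.37, 0.312, 0.38, 0.24, 0.08, 0.045, 0
R0 = Σ lx·mx = 1.427 → 1.427

1.427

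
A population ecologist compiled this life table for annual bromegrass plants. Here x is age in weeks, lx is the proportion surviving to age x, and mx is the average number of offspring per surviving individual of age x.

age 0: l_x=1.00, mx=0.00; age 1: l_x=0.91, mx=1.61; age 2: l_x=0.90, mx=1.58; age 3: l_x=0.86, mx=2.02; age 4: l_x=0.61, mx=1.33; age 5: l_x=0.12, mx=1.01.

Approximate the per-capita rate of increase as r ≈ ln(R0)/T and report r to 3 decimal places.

R0 = Σ lx·mx = 0 + 1.4651 + 1.422 + 1.7372 + 0.8113 + 0.1212 = 5.5568
Σ x·lx·mx = 13.3719; T = 13.3719/5.5568 = 2.4064…
r ≈ ln(R0)/T = ln(5.5568)/2.4064… = 0.71269… → 0.713

0.713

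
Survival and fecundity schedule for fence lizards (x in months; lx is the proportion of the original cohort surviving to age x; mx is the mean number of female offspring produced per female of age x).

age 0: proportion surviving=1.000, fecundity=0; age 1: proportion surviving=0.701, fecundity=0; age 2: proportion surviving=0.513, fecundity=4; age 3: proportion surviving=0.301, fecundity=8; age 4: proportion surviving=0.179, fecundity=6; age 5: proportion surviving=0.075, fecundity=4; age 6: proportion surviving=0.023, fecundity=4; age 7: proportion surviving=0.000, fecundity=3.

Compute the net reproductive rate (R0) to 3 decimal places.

5.926

lx·mx by age: 0, 0, 2.052, 2.408, 1.074, 0.3, 0.092, 0
R0 = Σ lx·mx = 5.926 → 5.926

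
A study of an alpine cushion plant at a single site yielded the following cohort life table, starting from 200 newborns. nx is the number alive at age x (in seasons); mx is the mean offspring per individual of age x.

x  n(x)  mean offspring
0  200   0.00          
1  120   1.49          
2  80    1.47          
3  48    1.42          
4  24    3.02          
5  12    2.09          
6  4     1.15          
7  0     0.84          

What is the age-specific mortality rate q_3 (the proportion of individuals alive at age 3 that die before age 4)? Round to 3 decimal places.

lx = nx/n0 = nx/200: 1, 0.6, 0.4, 0.24, 0.12, 0.06, 0.02, 0
q_3 = (l_3 − l_4) / l_3 = (0.24 − 0.12) / 0.24
     = 0.12 / 0.24 = 0.5 → 0.500

0.500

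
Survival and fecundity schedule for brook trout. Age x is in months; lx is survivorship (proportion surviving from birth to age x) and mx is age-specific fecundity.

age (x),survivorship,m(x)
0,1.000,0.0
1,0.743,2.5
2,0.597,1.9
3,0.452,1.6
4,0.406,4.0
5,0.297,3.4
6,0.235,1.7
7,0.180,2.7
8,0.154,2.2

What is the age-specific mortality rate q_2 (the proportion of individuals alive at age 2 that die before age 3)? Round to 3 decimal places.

0.243

q_2 = (l_2 − l_3) / l_2 = (0.597 − 0.452) / 0.597
     = 0.145 / 0.597 = 0.242881… → 0.243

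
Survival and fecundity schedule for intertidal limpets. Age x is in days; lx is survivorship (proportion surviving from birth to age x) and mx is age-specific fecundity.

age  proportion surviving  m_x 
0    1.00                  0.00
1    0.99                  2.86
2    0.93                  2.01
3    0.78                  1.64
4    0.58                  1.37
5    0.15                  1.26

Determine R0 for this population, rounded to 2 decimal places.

6.96

lx·mx by age: 0, 2.8314, 1.8693, 1.2792, 0.7946, 0.189
R0 = Σ lx·mx = 6.9635 → 6.96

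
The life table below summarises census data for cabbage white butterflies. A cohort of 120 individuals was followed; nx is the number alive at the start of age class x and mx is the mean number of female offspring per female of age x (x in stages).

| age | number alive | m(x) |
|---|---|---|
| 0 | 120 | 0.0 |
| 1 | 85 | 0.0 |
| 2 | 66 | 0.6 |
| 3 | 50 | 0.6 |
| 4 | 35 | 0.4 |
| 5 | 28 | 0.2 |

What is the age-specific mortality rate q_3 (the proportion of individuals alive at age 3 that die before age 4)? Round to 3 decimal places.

0.300

lx = nx/n0 = nx/120: 1, 0.70833…, 0.55, 0.41667…, 0.29167…, 0.23333…
q_3 = (l_3 − l_4) / l_3 = (0.416667… − 0.291667…) / 0.416667…
     = 0.125… / 0.416667… = 0.3… → 0.300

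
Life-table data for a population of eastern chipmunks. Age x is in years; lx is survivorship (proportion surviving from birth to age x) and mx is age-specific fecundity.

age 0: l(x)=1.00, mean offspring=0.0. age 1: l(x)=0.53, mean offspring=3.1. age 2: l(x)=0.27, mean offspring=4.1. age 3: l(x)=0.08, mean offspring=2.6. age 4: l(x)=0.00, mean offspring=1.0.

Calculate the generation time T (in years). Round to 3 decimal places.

lx·mx: 0, 1.643, 1.107, 0.208, 0 → R0 = 2.958
x·lx·mx: 0, 1.643, 2.214, 0.624, 0 → Σ = 4.481
T = 4.481 / 2.958 = 1.514875… → 1.515

1.515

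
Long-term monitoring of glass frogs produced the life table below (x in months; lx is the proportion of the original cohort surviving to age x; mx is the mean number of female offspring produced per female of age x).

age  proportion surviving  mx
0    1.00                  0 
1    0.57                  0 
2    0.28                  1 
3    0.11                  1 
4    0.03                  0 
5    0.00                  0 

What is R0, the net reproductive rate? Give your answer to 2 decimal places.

0.39

lx·mx by age: 0, 0, 0.28, 0.11, 0, 0
R0 = Σ lx·mx = 0.39 → 0.39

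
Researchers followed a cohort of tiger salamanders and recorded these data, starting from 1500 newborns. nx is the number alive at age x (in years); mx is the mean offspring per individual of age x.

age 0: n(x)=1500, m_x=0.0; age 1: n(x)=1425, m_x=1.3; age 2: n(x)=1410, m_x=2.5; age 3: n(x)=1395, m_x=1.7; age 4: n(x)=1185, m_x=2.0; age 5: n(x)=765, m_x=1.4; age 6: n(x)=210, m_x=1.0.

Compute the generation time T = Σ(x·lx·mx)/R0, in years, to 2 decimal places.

lx = nx/n0 = nx/1500: 1, 0.95, 0.94, 0.93, 0.79, 0.51, 0.14
lx·mx: 0, 1.235, 2.35, 1.581, 1.58, 0.714, 0.14 → R0 = 7.6
x·lx·mx: 0, 1.235, 4.7, 4.743, 6.32, 3.57, 0.84 → Σ = 21.408
T = 21.408 / 7.6 = 2.816842… → 2.82

2.82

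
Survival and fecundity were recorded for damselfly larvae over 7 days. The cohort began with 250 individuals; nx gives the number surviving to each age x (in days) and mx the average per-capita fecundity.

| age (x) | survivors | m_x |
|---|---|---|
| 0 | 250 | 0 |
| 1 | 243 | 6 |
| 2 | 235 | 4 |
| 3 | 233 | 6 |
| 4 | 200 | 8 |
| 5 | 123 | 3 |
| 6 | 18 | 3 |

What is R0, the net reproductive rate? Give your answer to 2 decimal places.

lx = nx/n0 = nx/250: 1, 0.972, 0.94, 0.932, 0.8, 0.492, 0.072
lx·mx by age: 0, 5.832, 3.76, 5.592, 6.4, 1.476, 0.216
R0 = Σ lx·mx = 23.276 → 23.28

23.28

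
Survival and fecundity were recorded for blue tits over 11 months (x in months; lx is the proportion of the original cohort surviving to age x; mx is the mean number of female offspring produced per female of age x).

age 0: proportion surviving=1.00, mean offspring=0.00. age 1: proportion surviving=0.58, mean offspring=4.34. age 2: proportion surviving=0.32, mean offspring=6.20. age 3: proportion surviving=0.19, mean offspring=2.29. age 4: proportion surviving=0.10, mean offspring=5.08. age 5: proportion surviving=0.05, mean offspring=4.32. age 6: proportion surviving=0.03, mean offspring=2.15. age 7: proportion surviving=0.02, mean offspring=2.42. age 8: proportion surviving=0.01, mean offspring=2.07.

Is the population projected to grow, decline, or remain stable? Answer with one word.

R0 = Σ lx·mx = 0 + 2.5172 + 1.984 + 0.4351 + 0.508 + 0.216 + 0.0645 + 0.0484 + 0.0207 = 5.7939
R0 > 1, so the population is growing.

growing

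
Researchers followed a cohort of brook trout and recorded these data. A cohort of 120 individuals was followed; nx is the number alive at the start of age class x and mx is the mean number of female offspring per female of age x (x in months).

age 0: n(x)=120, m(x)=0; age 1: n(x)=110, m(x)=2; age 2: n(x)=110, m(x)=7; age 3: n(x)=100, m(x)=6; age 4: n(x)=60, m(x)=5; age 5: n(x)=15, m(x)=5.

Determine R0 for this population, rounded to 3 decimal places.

16.375

lx = nx/n0 = nx/120: 1, 0.91667…, 0.91667…, 0.83333…, 0.5, 0.125
lx·mx by age: 0, 1.833333…, 6.416667…, 5…, 2.5, 0.625
R0 = Σ lx·mx = 16.375… → 16.375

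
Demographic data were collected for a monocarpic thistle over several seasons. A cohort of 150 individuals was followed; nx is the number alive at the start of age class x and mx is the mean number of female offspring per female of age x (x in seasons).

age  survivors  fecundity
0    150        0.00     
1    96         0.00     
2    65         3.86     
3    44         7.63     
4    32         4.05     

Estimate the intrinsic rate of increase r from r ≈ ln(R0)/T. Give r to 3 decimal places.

0.552

lx = nx/n0 = nx/150: 1, 0.64, 0.43333…, 0.29333…, 0.21333…
R0 = Σ lx·mx = 0 + 0 + 1.67267… + 2.23813… + 0.864… = 4.7748…
Σ x·lx·mx = 13.515733…; T = 13.515733…/4.7748… = 2.83064…
r ≈ ln(R0)/T = ln(4.7748…)/2.83064… = 0.5523… → 0.552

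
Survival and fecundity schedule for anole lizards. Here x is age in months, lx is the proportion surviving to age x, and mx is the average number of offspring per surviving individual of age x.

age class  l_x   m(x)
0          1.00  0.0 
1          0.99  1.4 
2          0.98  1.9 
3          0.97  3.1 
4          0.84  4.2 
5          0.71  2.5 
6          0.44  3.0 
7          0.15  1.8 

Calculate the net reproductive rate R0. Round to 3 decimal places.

13.148

lx·mx by age: 0, 1.386, 1.862, 3.007, 3.528, 1.775, 1.32, 0.27
R0 = Σ lx·mx = 13.148 → 13.148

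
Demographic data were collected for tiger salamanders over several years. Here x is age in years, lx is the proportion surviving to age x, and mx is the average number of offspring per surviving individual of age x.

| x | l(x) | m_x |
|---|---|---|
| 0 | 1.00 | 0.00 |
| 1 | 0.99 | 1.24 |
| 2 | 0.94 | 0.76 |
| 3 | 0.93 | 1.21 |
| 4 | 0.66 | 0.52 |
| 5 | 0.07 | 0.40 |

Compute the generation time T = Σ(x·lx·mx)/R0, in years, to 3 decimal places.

lx·mx: 0, 1.2276, 0.7144, 1.1253, 0.3432, 0.028 → R0 = 3.4385
x·lx·mx: 0, 1.2276, 1.4288, 3.3759, 1.3728, 0.14 → Σ = 7.5451
T = 7.5451 / 3.4385 = 2.1943… → 2.194

2.194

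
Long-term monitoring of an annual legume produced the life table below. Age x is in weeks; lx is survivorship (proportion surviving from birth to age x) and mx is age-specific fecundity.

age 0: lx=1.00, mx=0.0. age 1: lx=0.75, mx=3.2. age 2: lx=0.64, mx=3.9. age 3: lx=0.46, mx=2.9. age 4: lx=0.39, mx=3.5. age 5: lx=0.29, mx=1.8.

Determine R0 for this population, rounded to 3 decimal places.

lx·mx by age: 0, 2.4, 2.496, 1.334, 1.365, 0.522
R0 = Σ lx·mx = 8.117 → 8.117

8.117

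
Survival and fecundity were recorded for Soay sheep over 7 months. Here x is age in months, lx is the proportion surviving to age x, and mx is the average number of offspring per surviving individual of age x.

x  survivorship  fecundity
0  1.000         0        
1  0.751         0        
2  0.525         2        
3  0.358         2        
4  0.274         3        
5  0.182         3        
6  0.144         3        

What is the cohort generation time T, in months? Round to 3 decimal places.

3.606

lx·mx: 0, 0, 1.05, 0.716, 0.822, 0.546, 0.432 → R0 = 3.566
x·lx·mx: 0, 0, 2.1, 2.148, 3.288, 2.73, 2.592 → Σ = 12.858
T = 12.858 / 3.566 = 3.605721… → 3.606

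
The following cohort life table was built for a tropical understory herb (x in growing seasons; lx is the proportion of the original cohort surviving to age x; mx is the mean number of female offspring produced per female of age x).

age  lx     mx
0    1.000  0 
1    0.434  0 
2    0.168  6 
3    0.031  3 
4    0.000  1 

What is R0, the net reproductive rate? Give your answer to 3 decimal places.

lx·mx by age: 0, 0, 1.008, 0.093, 0
R0 = Σ lx·mx = 1.101 → 1.101

1.101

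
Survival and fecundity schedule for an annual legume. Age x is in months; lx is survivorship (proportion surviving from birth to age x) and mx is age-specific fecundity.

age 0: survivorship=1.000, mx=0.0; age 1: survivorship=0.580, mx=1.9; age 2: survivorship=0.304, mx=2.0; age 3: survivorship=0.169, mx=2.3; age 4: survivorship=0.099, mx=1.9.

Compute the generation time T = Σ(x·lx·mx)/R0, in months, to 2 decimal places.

1.85

lx·mx: 0, 1.102, 0.608, 0.3887, 0.1881 → R0 = 2.2868
x·lx·mx: 0, 1.102, 1.216, 1.1661, 0.7524 → Σ = 4.2365
T = 4.2365 / 2.2868 = 1.852589… → 1.85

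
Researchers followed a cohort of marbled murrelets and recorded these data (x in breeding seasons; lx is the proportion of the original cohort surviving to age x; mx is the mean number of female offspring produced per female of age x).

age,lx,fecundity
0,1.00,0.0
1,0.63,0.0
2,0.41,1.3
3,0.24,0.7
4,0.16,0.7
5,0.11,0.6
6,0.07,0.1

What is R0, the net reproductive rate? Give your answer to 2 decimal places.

0.89

lx·mx by age: 0, 0, 0.533, 0.168, 0.112, 0.066, 0.007
R0 = Σ lx·mx = 0.886 → 0.89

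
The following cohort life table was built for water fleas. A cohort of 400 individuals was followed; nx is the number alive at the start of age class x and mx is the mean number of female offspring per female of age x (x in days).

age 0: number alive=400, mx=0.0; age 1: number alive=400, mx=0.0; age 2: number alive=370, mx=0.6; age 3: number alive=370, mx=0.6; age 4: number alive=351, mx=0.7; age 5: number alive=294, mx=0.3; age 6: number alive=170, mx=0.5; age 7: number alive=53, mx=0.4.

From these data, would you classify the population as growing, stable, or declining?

lx = nx/n0 = nx/400: 1, 1, 0.925, 0.925, 0.8775, 0.735, 0.425, 0.1325
R0 = Σ lx·mx = 0 + 0 + 0.555 + 0.555 + 0.61425 + 0.2205 + 0.2125 + 0.053 = 2.21025
R0 > 1, so the population is growing.

growing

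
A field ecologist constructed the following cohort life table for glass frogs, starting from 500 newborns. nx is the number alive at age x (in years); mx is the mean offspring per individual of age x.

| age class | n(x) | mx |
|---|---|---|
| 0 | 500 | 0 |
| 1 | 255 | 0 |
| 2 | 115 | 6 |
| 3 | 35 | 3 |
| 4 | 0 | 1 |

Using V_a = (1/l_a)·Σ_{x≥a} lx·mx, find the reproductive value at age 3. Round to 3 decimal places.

3.000

lx = nx/n0 = nx/500: 1, 0.51, 0.23, 0.07, 0
lx·mx for x ≥ 3: 0.21, 0 → sum = 0.21
V_3 = 0.21 / l_3 = 0.21 / 0.07 = 3 → 3.000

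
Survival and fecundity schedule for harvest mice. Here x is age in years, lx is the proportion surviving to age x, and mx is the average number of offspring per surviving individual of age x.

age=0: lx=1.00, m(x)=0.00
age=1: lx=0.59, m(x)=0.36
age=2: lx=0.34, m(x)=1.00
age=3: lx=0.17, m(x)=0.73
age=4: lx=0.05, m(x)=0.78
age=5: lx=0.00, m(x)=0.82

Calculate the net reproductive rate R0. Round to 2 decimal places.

0.72

lx·mx by age: 0, 0.2124, 0.34, 0.1241, 0.039, 0
R0 = Σ lx·mx = 0.7155 → 0.72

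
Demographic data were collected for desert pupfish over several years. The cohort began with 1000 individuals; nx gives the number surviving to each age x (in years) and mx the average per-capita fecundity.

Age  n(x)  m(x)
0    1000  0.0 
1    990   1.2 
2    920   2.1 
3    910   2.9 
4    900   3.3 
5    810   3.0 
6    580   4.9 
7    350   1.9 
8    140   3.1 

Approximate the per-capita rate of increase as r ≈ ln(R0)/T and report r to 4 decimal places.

lx = nx/n0 = nx/1000: 1, 0.99, 0.92, 0.91, 0.9, 0.81, 0.58, 0.35, 0.14
R0 = Σ lx·mx = 0 + 1.188 + 1.932 + 2.639 + 2.97 + 2.43 + 2.842 + 0.665 + 0.434 = 15.1
Σ x·lx·mx = 62.178; T = 62.178/15.1 = 4.11775…
r ≈ ln(R0)/T = ln(15.1)/4.11775… = 0.659267… → 0.6593

0.6593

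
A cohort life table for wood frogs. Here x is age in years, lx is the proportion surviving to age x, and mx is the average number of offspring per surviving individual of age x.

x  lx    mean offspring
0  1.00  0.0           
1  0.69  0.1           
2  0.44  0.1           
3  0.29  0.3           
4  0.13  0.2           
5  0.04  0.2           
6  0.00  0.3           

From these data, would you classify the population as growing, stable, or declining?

R0 = Σ lx·mx = 0 + 0.069 + 0.044 + 0.087 + 0.026 + 0.008 + 0 = 0.234
R0 < 1, so the population is declining.

declining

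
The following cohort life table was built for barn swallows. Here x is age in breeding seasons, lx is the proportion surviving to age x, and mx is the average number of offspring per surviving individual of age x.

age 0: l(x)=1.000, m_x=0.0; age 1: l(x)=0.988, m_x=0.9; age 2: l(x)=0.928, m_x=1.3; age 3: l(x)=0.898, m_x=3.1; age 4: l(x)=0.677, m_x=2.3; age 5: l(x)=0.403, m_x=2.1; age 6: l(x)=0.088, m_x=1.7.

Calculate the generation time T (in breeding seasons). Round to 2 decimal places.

lx·mx: 0, 0.8892, 1.2064, 2.7838, 1.5571, 0.8463, 0.1496 → R0 = 7.4324
x·lx·mx: 0, 0.8892, 2.4128, 8.3514, 6.2284, 4.2315, 0.8976 → Σ = 23.0109
T = 23.0109 / 7.4324 = 3.096026… → 3.10

3.10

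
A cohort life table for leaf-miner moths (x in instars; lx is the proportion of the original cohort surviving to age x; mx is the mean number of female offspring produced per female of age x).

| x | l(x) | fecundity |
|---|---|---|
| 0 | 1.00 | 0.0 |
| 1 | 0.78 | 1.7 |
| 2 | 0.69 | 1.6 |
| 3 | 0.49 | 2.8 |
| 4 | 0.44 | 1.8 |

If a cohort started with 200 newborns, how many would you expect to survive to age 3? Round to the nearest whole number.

Expected survivors = N0 · l_3 = 200 × 0.49 = 98 → 98

98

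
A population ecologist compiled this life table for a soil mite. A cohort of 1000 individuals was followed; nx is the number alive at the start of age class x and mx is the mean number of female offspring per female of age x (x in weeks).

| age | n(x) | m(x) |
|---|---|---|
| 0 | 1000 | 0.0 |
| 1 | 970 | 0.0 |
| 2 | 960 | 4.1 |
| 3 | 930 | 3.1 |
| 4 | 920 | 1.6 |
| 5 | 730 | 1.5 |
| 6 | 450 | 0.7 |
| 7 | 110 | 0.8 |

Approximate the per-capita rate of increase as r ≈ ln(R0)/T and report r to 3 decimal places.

0.735

lx = nx/n0 = nx/1000: 1, 0.97, 0.96, 0.93, 0.92, 0.73, 0.45, 0.11
R0 = Σ lx·mx = 0 + 0 + 3.936 + 2.883 + 1.472 + 1.095 + 0.315 + 0.088 = 9.789
Σ x·lx·mx = 30.39; T = 30.39/9.789 = 3.10451…
r ≈ ln(R0)/T = ln(9.789)/3.10451… = 0.73482… → 0.735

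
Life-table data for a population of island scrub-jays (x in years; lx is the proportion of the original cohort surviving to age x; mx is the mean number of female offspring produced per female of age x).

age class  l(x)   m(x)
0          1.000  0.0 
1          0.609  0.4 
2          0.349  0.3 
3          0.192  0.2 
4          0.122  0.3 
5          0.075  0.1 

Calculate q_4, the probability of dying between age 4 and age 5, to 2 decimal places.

q_4 = (l_4 − l_5) / l_4 = (0.122 − 0.075) / 0.122
     = 0.047 / 0.122 = 0.385246… → 0.39

0.39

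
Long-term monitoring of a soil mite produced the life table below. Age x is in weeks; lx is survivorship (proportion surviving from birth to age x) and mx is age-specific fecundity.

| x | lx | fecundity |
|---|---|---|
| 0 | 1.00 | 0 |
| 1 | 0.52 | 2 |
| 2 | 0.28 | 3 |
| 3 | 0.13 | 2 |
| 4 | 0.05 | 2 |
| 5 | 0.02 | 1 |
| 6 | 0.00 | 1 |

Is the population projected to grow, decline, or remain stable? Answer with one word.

growing

R0 = Σ lx·mx = 0 + 1.04 + 0.84 + 0.26 + 0.1 + 0.02 + 0 = 2.26
R0 > 1, so the population is growing.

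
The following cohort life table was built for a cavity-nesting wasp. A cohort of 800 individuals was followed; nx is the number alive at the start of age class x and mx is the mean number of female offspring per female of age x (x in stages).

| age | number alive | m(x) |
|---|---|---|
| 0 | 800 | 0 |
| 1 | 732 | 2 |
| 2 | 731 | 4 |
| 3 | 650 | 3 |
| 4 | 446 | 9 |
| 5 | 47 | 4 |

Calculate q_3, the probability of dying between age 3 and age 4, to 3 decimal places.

lx = nx/n0 = nx/800: 1, 0.915, 0.91375, 0.8125, 0.5575, 0.05875
q_3 = (l_3 − l_4) / l_3 = (0.8125 − 0.5575) / 0.8125
     = 0.255 / 0.8125 = 0.313846… → 0.314

0.314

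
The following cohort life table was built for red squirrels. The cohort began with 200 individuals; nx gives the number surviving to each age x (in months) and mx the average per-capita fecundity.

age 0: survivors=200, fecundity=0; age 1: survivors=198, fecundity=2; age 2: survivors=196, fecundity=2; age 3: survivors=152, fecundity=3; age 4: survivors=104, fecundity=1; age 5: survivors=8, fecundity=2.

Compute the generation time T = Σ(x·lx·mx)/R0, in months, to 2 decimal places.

2.23

lx = nx/n0 = nx/200: 1, 0.99, 0.98, 0.76, 0.52, 0.04
lx·mx: 0, 1.98, 1.96, 2.28, 0.52, 0.08 → R0 = 6.82
x·lx·mx: 0, 1.98, 3.92, 6.84, 2.08, 0.4 → Σ = 15.22
T = 15.22 / 6.82 = 2.231672… → 2.23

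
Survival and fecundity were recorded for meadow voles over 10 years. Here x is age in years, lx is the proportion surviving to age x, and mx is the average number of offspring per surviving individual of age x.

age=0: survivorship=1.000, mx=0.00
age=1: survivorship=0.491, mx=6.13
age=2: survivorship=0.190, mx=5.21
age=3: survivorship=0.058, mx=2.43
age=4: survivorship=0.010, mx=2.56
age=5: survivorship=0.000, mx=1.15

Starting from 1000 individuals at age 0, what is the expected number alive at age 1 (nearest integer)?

491

Expected survivors = N0 · l_1 = 1000 × 0.491 = 491 → 491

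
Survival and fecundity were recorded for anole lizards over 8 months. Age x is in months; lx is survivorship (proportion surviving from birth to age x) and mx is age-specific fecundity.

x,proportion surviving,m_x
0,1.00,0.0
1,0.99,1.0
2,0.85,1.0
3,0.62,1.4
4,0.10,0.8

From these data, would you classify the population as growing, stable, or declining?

growing

R0 = Σ lx·mx = 0 + 0.99 + 0.85 + 0.868 + 0.08 = 2.788
R0 > 1, so the population is growing.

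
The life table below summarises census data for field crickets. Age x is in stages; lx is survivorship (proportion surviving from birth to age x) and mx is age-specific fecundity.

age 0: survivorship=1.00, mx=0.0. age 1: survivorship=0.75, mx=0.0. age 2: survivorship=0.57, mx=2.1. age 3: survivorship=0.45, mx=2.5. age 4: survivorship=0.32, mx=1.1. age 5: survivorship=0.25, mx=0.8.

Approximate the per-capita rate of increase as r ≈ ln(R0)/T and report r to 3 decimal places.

R0 = Σ lx·mx = 0 + 0 + 1.197 + 1.125 + 0.352 + 0.2 = 2.874
Σ x·lx·mx = 8.177; T = 8.177/2.874 = 2.84516…
r ≈ ln(R0)/T = ln(2.874)/2.84516… = 0.37105… → 0.371

0.371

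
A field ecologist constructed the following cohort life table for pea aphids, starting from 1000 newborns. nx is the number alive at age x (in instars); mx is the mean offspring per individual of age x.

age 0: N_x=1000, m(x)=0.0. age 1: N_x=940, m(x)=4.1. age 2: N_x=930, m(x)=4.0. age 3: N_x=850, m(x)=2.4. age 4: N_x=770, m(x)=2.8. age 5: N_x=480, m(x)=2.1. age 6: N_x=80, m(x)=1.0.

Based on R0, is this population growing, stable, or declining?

lx = nx/n0 = nx/1000: 1, 0.94, 0.93, 0.85, 0.77, 0.48, 0.08
R0 = Σ lx·mx = 0 + 3.854 + 3.72 + 2.04 + 2.156 + 1.008 + 0.08 = 12.858
R0 > 1, so the population is growing.

growing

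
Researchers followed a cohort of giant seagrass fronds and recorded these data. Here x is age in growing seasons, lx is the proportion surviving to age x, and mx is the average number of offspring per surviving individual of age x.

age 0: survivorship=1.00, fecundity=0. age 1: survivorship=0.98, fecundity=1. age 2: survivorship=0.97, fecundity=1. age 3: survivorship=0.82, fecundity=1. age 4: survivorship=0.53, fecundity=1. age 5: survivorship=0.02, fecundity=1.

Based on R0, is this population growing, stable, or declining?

growing

R0 = Σ lx·mx = 0 + 0.98 + 0.97 + 0.82 + 0.53 + 0.02 = 3.32
R0 > 1, so the population is growing.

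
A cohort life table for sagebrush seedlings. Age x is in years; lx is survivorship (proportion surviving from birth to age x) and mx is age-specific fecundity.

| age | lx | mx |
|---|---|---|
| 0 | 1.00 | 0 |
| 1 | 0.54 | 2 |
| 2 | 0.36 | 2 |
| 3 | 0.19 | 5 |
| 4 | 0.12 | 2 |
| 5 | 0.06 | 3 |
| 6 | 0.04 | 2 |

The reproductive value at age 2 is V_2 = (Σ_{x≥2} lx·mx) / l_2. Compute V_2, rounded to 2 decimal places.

6.03

lx·mx for x ≥ 2: 0.72, 0.95, 0.24, 0.18, 0.08 → sum = 2.17
V_2 = 2.17 / l_2 = 2.17 / 0.36 = 6.027778… → 6.03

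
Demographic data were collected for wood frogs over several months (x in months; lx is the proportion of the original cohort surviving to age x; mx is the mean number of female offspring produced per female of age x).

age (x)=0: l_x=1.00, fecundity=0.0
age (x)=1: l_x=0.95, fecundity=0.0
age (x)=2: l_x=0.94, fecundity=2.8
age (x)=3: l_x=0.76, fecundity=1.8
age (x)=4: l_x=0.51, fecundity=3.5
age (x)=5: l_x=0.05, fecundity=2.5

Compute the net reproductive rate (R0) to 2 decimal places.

5.91

lx·mx by age: 0, 0, 2.632, 1.368, 1.785, 0.125
R0 = Σ lx·mx = 5.91 → 5.91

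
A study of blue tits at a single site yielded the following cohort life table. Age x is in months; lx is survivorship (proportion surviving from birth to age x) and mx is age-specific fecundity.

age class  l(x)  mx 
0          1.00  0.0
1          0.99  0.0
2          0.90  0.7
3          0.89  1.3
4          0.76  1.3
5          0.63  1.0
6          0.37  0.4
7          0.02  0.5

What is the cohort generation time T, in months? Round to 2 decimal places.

3.59

lx·mx: 0, 0, 0.63, 1.157, 0.988, 0.63, 0.148, 0.01 → R0 = 3.563
x·lx·mx: 0, 0, 1.26, 3.471, 3.952, 3.15, 0.888, 0.07 → Σ = 12.791
T = 12.791 / 3.563 = 3.589952… → 3.59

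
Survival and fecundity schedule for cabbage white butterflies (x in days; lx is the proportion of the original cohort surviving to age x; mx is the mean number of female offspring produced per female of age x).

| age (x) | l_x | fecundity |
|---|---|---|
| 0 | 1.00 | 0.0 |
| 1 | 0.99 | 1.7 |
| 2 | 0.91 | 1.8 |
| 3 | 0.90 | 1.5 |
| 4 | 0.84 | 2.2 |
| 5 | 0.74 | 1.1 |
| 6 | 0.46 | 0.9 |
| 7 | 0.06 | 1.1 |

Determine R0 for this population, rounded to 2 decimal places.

7.81

lx·mx by age: 0, 1.683, 1.638, 1.35, 1.848, 0.814, 0.414, 0.066
R0 = Σ lx·mx = 7.813 → 7.81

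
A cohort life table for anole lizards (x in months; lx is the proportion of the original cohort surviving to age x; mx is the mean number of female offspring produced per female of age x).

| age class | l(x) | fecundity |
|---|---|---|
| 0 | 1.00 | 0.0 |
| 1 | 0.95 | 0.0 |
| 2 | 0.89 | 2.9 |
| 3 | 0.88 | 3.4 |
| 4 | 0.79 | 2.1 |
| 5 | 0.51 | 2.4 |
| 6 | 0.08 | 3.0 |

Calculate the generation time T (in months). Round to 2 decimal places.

lx·mx: 0, 0, 2.581, 2.992, 1.659, 1.224, 0.24 → R0 = 8.696
x·lx·mx: 0, 0, 5.162, 8.976, 6.636, 6.12, 1.44 → Σ = 28.334
T = 28.334 / 8.696 = 3.25828… → 3.26

3.26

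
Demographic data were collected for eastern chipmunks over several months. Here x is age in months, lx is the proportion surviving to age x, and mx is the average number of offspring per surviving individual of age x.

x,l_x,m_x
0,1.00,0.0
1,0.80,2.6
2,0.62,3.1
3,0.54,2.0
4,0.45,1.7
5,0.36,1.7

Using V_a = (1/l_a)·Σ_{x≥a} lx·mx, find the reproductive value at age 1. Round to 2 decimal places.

8.07

lx·mx for x ≥ 1: 2.08, 1.922, 1.08, 0.765, 0.612 → sum = 6.459
V_1 = 6.459 / l_1 = 6.459 / 0.8 = 8.07375 → 8.07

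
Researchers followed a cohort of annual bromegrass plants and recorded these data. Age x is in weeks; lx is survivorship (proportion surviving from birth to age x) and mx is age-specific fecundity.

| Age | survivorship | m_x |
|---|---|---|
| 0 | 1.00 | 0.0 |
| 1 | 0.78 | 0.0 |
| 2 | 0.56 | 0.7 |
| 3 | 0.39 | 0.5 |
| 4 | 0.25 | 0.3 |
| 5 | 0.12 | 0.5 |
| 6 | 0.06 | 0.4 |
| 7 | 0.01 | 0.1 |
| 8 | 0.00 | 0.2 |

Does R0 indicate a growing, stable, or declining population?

declining

R0 = Σ lx·mx = 0 + 0 + 0.392 + 0.195 + 0.075 + 0.06 + 0.024 + 0.001 + 0 = 0.747
R0 < 1, so the population is declining.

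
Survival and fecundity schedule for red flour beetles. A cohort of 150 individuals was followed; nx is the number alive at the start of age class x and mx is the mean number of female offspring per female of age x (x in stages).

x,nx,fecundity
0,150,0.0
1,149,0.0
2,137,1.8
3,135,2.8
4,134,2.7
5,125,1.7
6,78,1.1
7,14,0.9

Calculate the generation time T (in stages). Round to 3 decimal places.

lx = nx/n0 = nx/150: 1, 0.99333…, 0.91333…, 0.9, 0.89333…, 0.83333…, 0.52, 0.09333…
lx·mx: 0, 0, 1.644…, 2.52, 2.412…, 1.416667…, 0.572, 0.084… → R0 = 8.648667…
x·lx·mx: 0, 0, 3.288…, 7.56, 9.648…, 7.083333…, 3.432, 0.588… → Σ = 31.599333…
T = 31.599333… / 8.648667… = 3.653665… → 3.654

3.654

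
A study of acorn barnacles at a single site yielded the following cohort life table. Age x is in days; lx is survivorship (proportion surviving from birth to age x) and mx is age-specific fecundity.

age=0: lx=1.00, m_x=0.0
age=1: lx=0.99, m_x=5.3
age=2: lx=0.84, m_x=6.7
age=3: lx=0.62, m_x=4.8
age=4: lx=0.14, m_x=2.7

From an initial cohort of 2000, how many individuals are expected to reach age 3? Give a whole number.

1240

Expected survivors = N0 · l_3 = 2000 × 0.62 = 1240 → 1240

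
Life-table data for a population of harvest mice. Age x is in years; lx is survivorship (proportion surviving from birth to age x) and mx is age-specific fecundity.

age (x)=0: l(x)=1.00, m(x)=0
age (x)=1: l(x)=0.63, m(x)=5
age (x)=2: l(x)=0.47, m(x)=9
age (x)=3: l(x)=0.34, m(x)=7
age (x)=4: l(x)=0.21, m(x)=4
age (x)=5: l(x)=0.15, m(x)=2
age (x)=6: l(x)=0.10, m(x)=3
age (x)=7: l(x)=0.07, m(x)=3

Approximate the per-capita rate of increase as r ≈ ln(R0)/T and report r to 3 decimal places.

1.033

R0 = Σ lx·mx = 0 + 3.15 + 4.23 + 2.38 + 0.84 + 0.3 + 0.3 + 0.21 = 11.41
Σ x·lx·mx = 26.88; T = 26.88/11.41 = 2.35583…
r ≈ ln(R0)/T = ln(11.41)/2.35583… = 1.03339… → 1.033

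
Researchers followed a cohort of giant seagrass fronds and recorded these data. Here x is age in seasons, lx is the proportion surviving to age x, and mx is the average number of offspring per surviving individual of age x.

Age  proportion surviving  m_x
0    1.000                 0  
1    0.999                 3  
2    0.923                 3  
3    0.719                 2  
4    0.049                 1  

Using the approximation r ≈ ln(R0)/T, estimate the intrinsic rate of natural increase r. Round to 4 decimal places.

R0 = Σ lx·mx = 0 + 2.997 + 2.769 + 1.438 + 0.049 = 7.253
Σ x·lx·mx = 13.045; T = 13.045/7.253 = 1.79857…
r ≈ ln(R0)/T = ln(7.253)/1.79857… = 1.101664… → 1.1017

1.1017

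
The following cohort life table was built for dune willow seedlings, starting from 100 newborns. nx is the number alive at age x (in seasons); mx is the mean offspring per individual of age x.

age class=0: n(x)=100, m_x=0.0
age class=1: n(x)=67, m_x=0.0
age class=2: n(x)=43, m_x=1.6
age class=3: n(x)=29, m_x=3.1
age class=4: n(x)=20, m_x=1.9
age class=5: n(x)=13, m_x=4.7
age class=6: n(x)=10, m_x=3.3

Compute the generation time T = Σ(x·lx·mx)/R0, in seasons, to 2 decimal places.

lx = nx/n0 = nx/100: 1, 0.67, 0.43, 0.29, 0.2, 0.13, 0.1
lx·mx: 0, 0, 0.688, 0.899, 0.38, 0.611, 0.33 → R0 = 2.908
x·lx·mx: 0, 0, 1.376, 2.697, 1.52, 3.055, 1.98 → Σ = 10.628
T = 10.628 / 2.908 = 3.654746… → 3.65

3.65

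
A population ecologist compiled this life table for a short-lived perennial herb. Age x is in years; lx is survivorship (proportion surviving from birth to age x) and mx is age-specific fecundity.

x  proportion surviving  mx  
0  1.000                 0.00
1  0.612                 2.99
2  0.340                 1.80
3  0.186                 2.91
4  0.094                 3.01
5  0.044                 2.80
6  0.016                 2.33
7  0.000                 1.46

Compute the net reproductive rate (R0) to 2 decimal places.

lx·mx by age: 0, 1.82988, 0.612, 0.54126, 0.28294, 0.1232, 0.03728, 0
R0 = Σ lx·mx = 3.42656 → 3.43

3.43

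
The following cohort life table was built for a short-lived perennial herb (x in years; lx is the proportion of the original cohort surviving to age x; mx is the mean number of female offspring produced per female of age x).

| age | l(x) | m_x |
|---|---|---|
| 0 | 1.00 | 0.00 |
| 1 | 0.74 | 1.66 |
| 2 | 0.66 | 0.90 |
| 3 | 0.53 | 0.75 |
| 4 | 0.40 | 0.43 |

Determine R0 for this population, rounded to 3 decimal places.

2.392

lx·mx by age: 0, 1.2284, 0.594, 0.3975, 0.172
R0 = Σ lx·mx = 2.3919 → 2.392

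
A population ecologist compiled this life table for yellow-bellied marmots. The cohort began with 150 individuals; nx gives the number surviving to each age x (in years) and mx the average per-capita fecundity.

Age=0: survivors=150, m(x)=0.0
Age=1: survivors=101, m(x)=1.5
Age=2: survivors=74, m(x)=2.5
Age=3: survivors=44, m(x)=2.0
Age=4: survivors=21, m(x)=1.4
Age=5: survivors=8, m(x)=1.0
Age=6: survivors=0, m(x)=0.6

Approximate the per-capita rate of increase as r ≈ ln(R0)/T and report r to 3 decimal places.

0.551

lx = nx/n0 = nx/150: 1, 0.67333…, 0.49333…, 0.29333…, 0.14, 0.05333…, 0
R0 = Σ lx·mx = 0 + 1.01… + 1.23333… + 0.58667… + 0.196 + 0.05333… + 0 = 3.079333…
Σ x·lx·mx = 6.287333…; T = 6.287333…/3.079333… = 2.04178…
r ≈ ln(R0)/T = ln(3.079333…)/2.04178… = 0.55085… → 0.551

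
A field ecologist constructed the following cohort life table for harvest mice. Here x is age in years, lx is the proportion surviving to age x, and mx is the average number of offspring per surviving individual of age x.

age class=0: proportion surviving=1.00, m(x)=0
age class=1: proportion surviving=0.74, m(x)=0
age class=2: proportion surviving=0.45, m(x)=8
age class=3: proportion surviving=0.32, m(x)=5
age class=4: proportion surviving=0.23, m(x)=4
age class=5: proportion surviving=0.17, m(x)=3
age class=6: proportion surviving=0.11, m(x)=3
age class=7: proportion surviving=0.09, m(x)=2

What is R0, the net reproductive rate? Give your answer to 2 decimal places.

7.14

lx·mx by age: 0, 0, 3.6, 1.6, 0.92, 0.51, 0.33, 0.18
R0 = Σ lx·mx = 7.14 → 7.14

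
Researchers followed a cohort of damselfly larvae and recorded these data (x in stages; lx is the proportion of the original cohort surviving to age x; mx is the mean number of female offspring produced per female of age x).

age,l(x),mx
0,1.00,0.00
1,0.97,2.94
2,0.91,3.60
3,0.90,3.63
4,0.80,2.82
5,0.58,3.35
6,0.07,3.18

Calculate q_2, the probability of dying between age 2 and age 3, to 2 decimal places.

0.01

q_2 = (l_2 − l_3) / l_2 = (0.91 − 0.9) / 0.91
     = 0.01 / 0.91 = 0.010989… → 0.01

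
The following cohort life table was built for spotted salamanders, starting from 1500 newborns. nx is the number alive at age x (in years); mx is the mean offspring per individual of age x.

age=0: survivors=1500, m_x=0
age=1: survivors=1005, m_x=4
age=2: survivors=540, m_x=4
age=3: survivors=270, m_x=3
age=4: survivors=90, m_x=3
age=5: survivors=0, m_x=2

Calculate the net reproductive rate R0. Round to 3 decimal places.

4.840

lx = nx/n0 = nx/1500: 1, 0.67, 0.36, 0.18, 0.06, 0
lx·mx by age: 0, 2.68, 1.44, 0.54, 0.18, 0
R0 = Σ lx·mx = 4.84 → 4.840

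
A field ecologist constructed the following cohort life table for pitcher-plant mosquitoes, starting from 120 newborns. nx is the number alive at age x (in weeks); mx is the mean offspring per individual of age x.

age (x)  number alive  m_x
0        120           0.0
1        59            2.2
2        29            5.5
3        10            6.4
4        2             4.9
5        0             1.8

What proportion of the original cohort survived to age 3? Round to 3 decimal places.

0.083

l_3 = n_3/n_0 = 10/120 = 0.083333… → 0.083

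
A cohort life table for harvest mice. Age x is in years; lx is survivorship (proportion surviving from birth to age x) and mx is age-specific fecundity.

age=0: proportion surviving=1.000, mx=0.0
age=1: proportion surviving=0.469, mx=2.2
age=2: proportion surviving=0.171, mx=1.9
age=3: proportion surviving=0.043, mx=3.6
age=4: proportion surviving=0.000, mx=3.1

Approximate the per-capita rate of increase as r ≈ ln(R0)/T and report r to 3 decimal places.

R0 = Σ lx·mx = 0 + 1.0318 + 0.3249 + 0.1548 + 0 = 1.5115
Σ x·lx·mx = 2.146; T = 2.146/1.5115 = 1.41978…
r ≈ ln(R0)/T = ln(1.5115)/1.41978… = 0.29096… → 0.291

0.291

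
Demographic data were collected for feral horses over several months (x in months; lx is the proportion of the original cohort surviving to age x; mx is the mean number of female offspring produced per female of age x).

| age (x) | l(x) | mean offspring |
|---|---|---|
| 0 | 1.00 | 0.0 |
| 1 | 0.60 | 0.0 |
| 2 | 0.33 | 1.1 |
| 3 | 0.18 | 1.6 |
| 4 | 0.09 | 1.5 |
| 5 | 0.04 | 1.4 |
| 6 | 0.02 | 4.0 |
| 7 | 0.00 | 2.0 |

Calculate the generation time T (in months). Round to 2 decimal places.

3.13

lx·mx: 0, 0, 0.363, 0.288, 0.135, 0.056, 0.08, 0 → R0 = 0.922
x·lx·mx: 0, 0, 0.726, 0.864, 0.54, 0.28, 0.48, 0 → Σ = 2.89
T = 2.89 / 0.922 = 3.13449… → 3.13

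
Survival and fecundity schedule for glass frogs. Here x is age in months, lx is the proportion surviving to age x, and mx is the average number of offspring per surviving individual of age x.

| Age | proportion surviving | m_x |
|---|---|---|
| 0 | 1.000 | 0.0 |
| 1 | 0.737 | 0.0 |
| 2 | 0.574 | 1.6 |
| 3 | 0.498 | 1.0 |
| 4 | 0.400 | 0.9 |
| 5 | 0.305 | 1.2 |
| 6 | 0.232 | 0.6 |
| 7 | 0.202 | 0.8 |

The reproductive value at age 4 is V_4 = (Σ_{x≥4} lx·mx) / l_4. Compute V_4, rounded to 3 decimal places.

2.567

lx·mx for x ≥ 4: 0.36, 0.366, 0.1392, 0.1616 → sum = 1.0268
V_4 = 1.0268 / l_4 = 1.0268 / 0.4 = 2.567 → 2.567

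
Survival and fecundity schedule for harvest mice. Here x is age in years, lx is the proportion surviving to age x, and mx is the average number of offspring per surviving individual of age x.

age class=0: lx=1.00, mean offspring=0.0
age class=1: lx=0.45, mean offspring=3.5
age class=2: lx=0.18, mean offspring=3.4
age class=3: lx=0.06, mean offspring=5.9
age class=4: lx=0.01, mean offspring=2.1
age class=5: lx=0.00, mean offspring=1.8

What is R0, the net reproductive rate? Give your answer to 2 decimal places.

2.56

lx·mx by age: 0, 1.575, 0.612, 0.354, 0.021, 0
R0 = Σ lx·mx = 2.562 → 2.56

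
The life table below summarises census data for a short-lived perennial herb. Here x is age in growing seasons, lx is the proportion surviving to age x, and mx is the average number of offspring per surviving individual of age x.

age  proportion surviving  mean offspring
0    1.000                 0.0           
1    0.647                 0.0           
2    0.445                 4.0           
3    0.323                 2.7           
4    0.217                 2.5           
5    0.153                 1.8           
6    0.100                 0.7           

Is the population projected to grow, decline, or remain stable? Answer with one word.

growing

R0 = Σ lx·mx = 0 + 0 + 1.78 + 0.8721 + 0.5425 + 0.2754 + 0.07 = 3.54
R0 > 1, so the population is growing.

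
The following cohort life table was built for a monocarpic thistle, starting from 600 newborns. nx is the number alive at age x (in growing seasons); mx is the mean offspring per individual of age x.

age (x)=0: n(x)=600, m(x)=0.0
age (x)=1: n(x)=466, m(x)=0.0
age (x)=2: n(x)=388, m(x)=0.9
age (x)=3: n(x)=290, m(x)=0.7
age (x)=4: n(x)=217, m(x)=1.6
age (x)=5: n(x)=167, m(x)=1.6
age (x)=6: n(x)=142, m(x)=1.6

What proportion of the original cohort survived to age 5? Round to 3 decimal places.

l_5 = n_5/n_0 = 167/600 = 0.278333… → 0.278

0.278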